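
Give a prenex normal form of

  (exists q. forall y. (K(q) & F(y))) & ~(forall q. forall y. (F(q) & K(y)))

Drive negations inward (¬∀x A ≡ ∃x ¬A, ¬∃x A ≡ ∀x ¬A, De Morgan for ∧/∨):
  (exists q. forall y. (K(q) & F(y))) & (exists q. exists y. (~F(q) | ~K(y)))
Give each quantifier a distinct variable: q↦z1, y↦x1.
  (exists q. forall y. (K(q) & F(y))) & (exists z1. exists x1. (~F(z1) | ~K(x1)))
Pull the quantifiers to the front (each side's bound variable is not free in the other side):
  exists q. forall y. exists z1. exists x1. (K(q) & F(y) & (~F(z1) | ~K(x1)))

exists q. forall y. exists z1. exists x1. (K(q) & F(y) & (~F(z1) | ~K(x1)))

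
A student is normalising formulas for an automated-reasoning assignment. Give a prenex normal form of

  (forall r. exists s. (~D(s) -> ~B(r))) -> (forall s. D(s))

First replace A → B with ¬A ∨ B.
  ~(forall r. exists s. (~~D(s) | ~B(r))) | (forall s. D(s))
Drive negations inward (¬∀x A ≡ ∃x ¬A, ¬∃x A ≡ ∀x ¬A, De Morgan for ∧/∨):
  (exists r. forall s. (~D(s) & B(r))) | (forall s. D(s))
Rename bound variables to avoid capture: s↦c.
  (exists r. forall s. (~D(s) & B(r))) | (forall c. D(c))
Extract every quantifier outward, since the variables are now distinct and don't occur free across branches:
  exists r. forall s. forall c. (~D(s) & B(r) | D(c))

exists r. forall s. forall c. (~D(s) & B(r) | D(c))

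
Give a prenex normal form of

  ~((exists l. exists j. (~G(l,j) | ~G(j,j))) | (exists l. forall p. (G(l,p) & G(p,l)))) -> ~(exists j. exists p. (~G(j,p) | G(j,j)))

exists l. exists j. exists w. forall p. forall u1. forall s. (~G(l,j) | ~G(j,j) | G(w,p) & G(p,w) | G(u1,s) & ~G(u1,u1))

Eliminate → and ↔ using ¬ and ∨.
  ~~((exists l. exists j. (~G(l,j) | ~G(j,j))) | (exists l. forall p. (G(l,p) & G(p,l)))) | ~(exists j. exists p. (~G(j,p) | G(j,j)))
Move each ¬ inward, flipping quantifiers it crosses:
  (exists l. exists j. (~G(l,j) | ~G(j,j))) | (exists l. forall p. (G(l,p) & G(p,l))) | (forall j. forall p. (G(j,p) & ~G(j,j)))
Rename bound variables to avoid capture: l↦w, j↦u1, p↦s.
  (exists l. exists j. (~G(l,j) | ~G(j,j))) | (exists w. forall p. (G(w,p) & G(p,w))) | (forall u1. forall s. (G(u1,s) & ~G(u1,u1)))
Finally move all quantifiers to the prefix:
  exists l. exists j. exists w. forall p. forall u1. forall s. (~G(l,j) | ~G(j,j) | G(w,p) & G(p,w) | G(u1,s) & ~G(u1,u1))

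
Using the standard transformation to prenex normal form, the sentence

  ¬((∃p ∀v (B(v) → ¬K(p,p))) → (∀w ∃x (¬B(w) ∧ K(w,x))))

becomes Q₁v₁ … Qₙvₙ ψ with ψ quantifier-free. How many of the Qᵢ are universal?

Rewrite implications/biconditionals: A → B as ¬A ∨ B.
  ¬(¬(∃p ∀v (¬B(v) ∨ ¬K(p,p))) ∨ (∀w ∃x (¬B(w) ∧ K(w,x))))
Drive negations inward (¬∀x A ≡ ∃x ¬A, ¬∃x A ≡ ∀x ¬A, De Morgan for ∧/∨):
  (∃p ∀v (¬B(v) ∨ ¬K(p,p))) ∧ (∃w ∀x (B(w) ∨ ¬K(w,x)))
Extract every quantifier outward, since the variables are now distinct and don't occur free across branches:
  ∃p ∀v ∃w ∀x ((¬B(v) ∨ ¬K(p,p)) ∧ (B(w) ∨ ¬K(w,x)))
The prefix is ∃p ∀v ∃w ∀x: 2 universal, 2 existential.

2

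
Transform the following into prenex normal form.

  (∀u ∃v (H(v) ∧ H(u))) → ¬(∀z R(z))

First replace A → B with ¬A ∨ B.
  ¬(∀u ∃v (H(v) ∧ H(u))) ∨ ¬(∀z R(z))
Move each ¬ inward, flipping quantifiers it crosses:
  (∃u ∀v (¬H(v) ∨ ¬H(u))) ∨ (∃z ¬R(z))
All bound variables are already distinct, so no renaming is needed.
Extract every quantifier outward, since the variables are now distinct and don't occur free across branches:
  ∃u ∀v ∃z (¬H(v) ∨ ¬H(u) ∨ ¬R(z))

∃u ∀v ∃z (¬H(v) ∨ ¬H(u) ∨ ¬R(z))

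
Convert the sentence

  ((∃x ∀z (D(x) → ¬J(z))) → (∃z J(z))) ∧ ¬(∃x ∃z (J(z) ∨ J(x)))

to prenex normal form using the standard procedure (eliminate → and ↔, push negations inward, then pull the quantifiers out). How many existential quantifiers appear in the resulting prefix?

Rewrite implications/biconditionals: A → B as ¬A ∨ B.
  (¬(∃x ∀z (¬D(x) ∨ ¬J(z))) ∨ (∃z J(z))) ∧ ¬(∃x ∃z (J(z) ∨ J(x)))
Move each ¬ inward, flipping quantifiers it crosses:
  ((∀x ∃z (D(x) ∧ J(z))) ∨ (∃z J(z))) ∧ (∀x ∀z (¬J(z) ∧ ¬J(x)))
Standardize variables apart so no two quantifiers bind the same name: z↦r, x↦y1, z↦p.
  ((∀x ∃z (D(x) ∧ J(z))) ∨ (∃r J(r))) ∧ (∀y1 ∀p (¬J(p) ∧ ¬J(y1)))
Extract every quantifier outward, since the variables are now distinct and don't occur free across branches:
  ∀x ∃z ∃r ∀y1 ∀p ((D(x) ∧ J(z) ∨ J(r)) ∧ ¬J(p) ∧ ¬J(y1))
The prefix is ∀x ∃z ∃r ∀y1 ∀p: 3 universal, 2 existential.

2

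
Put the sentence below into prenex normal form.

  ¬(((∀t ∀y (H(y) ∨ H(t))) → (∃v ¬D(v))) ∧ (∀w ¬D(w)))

∀t ∀y ∀v ∃w ((H(y) ∨ H(t)) ∧ D(v) ∨ D(w))

First replace A → B with ¬A ∨ B.
  ¬((¬(∀t ∀y (H(y) ∨ H(t))) ∨ (∃v ¬D(v))) ∧ (∀w ¬D(w)))
Drive negations inward (¬∀x A ≡ ∃x ¬A, ¬∃x A ≡ ∀x ¬A, De Morgan for ∧/∨):
  (∀t ∀y (H(y) ∨ H(t))) ∧ (∀v D(v)) ∨ (∃w D(w))
All bound variables are already distinct, so no renaming is needed.
Pull the quantifiers to the front (each side's bound variable is not free in the other side):
  ∀t ∀y ∀v ∃w ((H(y) ∨ H(t)) ∧ D(v) ∨ D(w))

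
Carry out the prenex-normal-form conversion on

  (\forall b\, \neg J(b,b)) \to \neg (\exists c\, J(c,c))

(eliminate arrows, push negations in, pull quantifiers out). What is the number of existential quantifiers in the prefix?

1

First replace A → B with ¬A ∨ B.
  \neg (\forall b\, \neg J(b,b)) \lor \neg (\exists c\, J(c,c))
Drive negations inward (¬∀x A ≡ ∃x ¬A, ¬∃x A ≡ ∀x ¬A, De Morgan for ∧/∨):
  (\exists b\, J(b,b)) \lor (\forall c\, \neg J(c,c))
All bound variables are already distinct, so no renaming is needed.
Pull the quantifiers to the front (each side's bound variable is not free in the other side):
  \exists b\, \forall c\, (J(b,b) \lor \neg J(c,c))
The prefix is \exists b \forall c: 1 universal, 1 existential.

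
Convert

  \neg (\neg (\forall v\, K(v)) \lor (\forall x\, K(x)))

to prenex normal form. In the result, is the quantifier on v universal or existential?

universal

Drive negations inward (¬∀x A ≡ ∃x ¬A, ¬∃x A ≡ ∀x ¬A, De Morgan for ∧/∨):
  (\forall v\, K(v)) \land (\exists x\, \neg K(x))
All bound variables are already distinct, so no renaming is needed.
Pull the quantifiers to the front (each side's bound variable is not free in the other side):
  \forall v\, \exists x\, (K(v) \land \neg K(x))
The quantifier \forall v sits under an even number of negations, so it remains universal.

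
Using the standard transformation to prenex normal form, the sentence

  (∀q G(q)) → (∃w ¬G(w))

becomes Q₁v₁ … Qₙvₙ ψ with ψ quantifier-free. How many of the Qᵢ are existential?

Eliminate → and ↔ using ¬ and ∨.
  ¬(∀q G(q)) ∨ (∃w ¬G(w))
Drive negations inward (¬∀x A ≡ ∃x ¬A, ¬∃x A ≡ ∀x ¬A, De Morgan for ∧/∨):
  (∃q ¬G(q)) ∨ (∃w ¬G(w))
All bound variables are already distinct, so no renaming is needed.
Pull the quantifiers to the front (each side's bound variable is not free in the other side):
  ∃q ∃w (¬G(q) ∨ ¬G(w))
The prefix is ∃q ∃w: 0 universal, 2 existential.

2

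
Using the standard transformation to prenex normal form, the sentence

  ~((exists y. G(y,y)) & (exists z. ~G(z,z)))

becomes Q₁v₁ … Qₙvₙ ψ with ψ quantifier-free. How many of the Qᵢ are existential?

Drive negations inward (¬∀x A ≡ ∃x ¬A, ¬∃x A ≡ ∀x ¬A, De Morgan for ∧/∨):
  (forall y. ~G(y,y)) | (forall z. G(z,z))
Pull the quantifiers to the front (each side's bound variable is not free in the other side):
  forall y. forall z. (~G(y,y) | G(z,z))
The prefix is forall y forall z: 2 universal, 0 existential.

0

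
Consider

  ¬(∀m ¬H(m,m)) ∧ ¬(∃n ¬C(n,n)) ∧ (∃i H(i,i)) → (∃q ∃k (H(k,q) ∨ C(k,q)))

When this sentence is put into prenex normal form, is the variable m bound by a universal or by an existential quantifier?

Eliminate → and ↔ using ¬ and ∨.
  ¬(¬(∀m ¬H(m,m)) ∧ ¬(∃n ¬C(n,n)) ∧ (∃i H(i,i))) ∨ (∃q ∃k (H(k,q) ∨ C(k,q)))
Push ¬ through the quantifiers and connectives to reach negation normal form:
  (∀m ¬H(m,m)) ∨ (∃n ¬C(n,n)) ∨ (∀i ¬H(i,i)) ∨ (∃q ∃k (H(k,q) ∨ C(k,q)))
All bound variables are already distinct, so no renaming is needed.
Extract every quantifier outward, since the variables are now distinct and don't occur free across branches:
  ∀m ∃n ∀i ∃q ∃k (¬H(m,m) ∨ ¬C(n,n) ∨ ¬H(i,i) ∨ H(k,q) ∨ C(k,q))
The quantifier ∀m sits under an even number of negations (counting the antecedent side of each →), so it remains universal.

universal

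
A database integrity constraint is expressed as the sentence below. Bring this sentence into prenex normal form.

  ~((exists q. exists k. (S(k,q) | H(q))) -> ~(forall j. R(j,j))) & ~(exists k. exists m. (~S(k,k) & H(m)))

exists q. exists k. forall j. forall u. forall m. ((S(k,q) | H(q)) & R(j,j) & (S(u,u) | ~H(m)))

Rewrite implications/biconditionals: A → B as ¬A ∨ B.
  ~(~(exists q. exists k. (S(k,q) | H(q))) | ~(forall j. R(j,j))) & ~(exists k. exists m. (~S(k,k) & H(m)))
Drive negations inward (¬∀x A ≡ ∃x ¬A, ¬∃x A ≡ ∀x ¬A, De Morgan for ∧/∨):
  (exists q. exists k. (S(k,q) | H(q))) & (forall j. R(j,j)) & (forall k. forall m. (S(k,k) | ~H(m)))
Give each quantifier a distinct variable: k↦u.
  (exists q. exists k. (S(k,q) | H(q))) & (forall j. R(j,j)) & (forall u. forall m. (S(u,u) | ~H(m)))
Extract every quantifier outward, since the variables are now distinct and don't occur free across branches:
  exists q. exists k. forall j. forall u. forall m. ((S(k,q) | H(q)) & R(j,j) & (S(u,u) | ~H(m)))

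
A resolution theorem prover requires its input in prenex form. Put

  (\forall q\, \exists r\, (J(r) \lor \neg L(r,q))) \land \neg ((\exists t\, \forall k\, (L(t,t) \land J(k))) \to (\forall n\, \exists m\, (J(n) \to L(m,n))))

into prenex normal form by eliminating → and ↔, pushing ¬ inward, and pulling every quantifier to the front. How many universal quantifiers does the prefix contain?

3

First replace A → B with ¬A ∨ B.
  (\forall q\, \exists r\, (J(r) \lor \neg L(r,q))) \land \neg (\neg (\exists t\, \forall k\, (L(t,t) \land J(k))) \lor (\forall n\, \exists m\, (\neg J(n) \lor L(m,n))))
Drive negations inward (¬∀x A ≡ ∃x ¬A, ¬∃x A ≡ ∀x ¬A, De Morgan for ∧/∨):
  (\forall q\, \exists r\, (J(r) \lor \neg L(r,q))) \land (\exists t\, \forall k\, (L(t,t) \land J(k))) \land (\exists n\, \forall m\, (J(n) \land \neg L(m,n)))
All bound variables are already distinct, so no renaming is needed.
Pull the quantifiers to the front (each side's bound variable is not free in the other side):
  \forall q\, \exists r\, \exists t\, \forall k\, \exists n\, \forall m\, ((J(r) \lor \neg L(r,q)) \land L(t,t) \land J(k) \land J(n) \land \neg L(m,n))
The prefix is \forall q \exists r \exists t \forall k \exists n \forall m: 3 universal, 3 existential.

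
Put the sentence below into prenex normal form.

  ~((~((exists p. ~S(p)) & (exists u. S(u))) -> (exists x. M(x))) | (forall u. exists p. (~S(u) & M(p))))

First replace A → B with ¬A ∨ B.
  ~(~~((exists p. ~S(p)) & (exists u. S(u))) | (exists x. M(x)) | (forall u. exists p. (~S(u) & M(p))))
Push ¬ through the quantifiers and connectives to reach negation normal form:
  ((forall p. S(p)) | (forall u. ~S(u))) & (forall x. ~M(x)) & (exists u. forall p. (S(u) | ~M(p)))
Standardize variables apart so no two quantifiers bind the same name: u↦x1, p↦w.
  ((forall p. S(p)) | (forall u. ~S(u))) & (forall x. ~M(x)) & (exists x1. forall w. (S(x1) | ~M(w)))
Extract every quantifier outward, since the variables are now distinct and don't occur free across branches:
  forall p. forall u. forall x. exists x1. forall w. ((S(p) | ~S(u)) & ~M(x) & (S(x1) | ~M(w)))

forall p. forall u. forall x. exists x1. forall w. ((S(p) | ~S(u)) & ~M(x) & (S(x1) | ~M(w)))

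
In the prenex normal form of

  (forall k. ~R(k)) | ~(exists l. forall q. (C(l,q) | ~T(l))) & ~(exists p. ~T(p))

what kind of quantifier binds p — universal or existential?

universal

Drive negations inward (¬∀x A ≡ ∃x ¬A, ¬∃x A ≡ ∀x ¬A, De Morgan for ∧/∨):
  (forall k. ~R(k)) | (forall l. exists q. (~C(l,q) & T(l))) & (forall p. T(p))
All bound variables are already distinct, so no renaming is needed.
Extract every quantifier outward, since the variables are now distinct and don't occur free across branches:
  forall k. forall l. exists q. forall p. (~R(k) | ~C(l,q) & T(l) & T(p))
The quantifier exists p sits under an odd number of negations, so it flips to forall p.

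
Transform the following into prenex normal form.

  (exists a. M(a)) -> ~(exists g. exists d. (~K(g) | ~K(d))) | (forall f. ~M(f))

forall a. forall g. forall d. forall f. (~M(a) | K(g) & K(d) | ~M(f))

Eliminate → and ↔ using ¬ and ∨.
  ~(exists a. M(a)) | ~(exists g. exists d. (~K(g) | ~K(d))) | (forall f. ~M(f))
Push ¬ through the quantifiers and connectives to reach negation normal form:
  (forall a. ~M(a)) | (forall g. forall d. (K(g) & K(d))) | (forall f. ~M(f))
Extract every quantifier outward, since the variables are now distinct and don't occur free across branches:
  forall a. forall g. forall d. forall f. (~M(a) | K(g) & K(d) | ~M(f))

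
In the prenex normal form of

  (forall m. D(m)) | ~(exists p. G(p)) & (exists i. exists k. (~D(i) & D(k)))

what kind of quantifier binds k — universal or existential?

existential

Drive negations inward (¬∀x A ≡ ∃x ¬A, ¬∃x A ≡ ∀x ¬A, De Morgan for ∧/∨):
  (forall m. D(m)) | (forall p. ~G(p)) & (exists i. exists k. (~D(i) & D(k)))
All bound variables are already distinct, so no renaming is needed.
Pull the quantifiers to the front (each side's bound variable is not free in the other side):
  forall m. forall p. exists i. exists k. (D(m) | ~G(p) & ~D(i) & D(k))
The quantifier exists k sits under an even number of negations, so it remains existential.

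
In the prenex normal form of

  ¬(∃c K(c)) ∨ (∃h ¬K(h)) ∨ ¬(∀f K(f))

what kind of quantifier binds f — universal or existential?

Drive negations inward (¬∀x A ≡ ∃x ¬A, ¬∃x A ≡ ∀x ¬A, De Morgan for ∧/∨):
  (∀c ¬K(c)) ∨ (∃h ¬K(h)) ∨ (∃f ¬K(f))
All bound variables are already distinct, so no renaming is needed.
Pull the quantifiers to the front (each side's bound variable is not free in the other side):
  ∀c ∃h ∃f (¬K(c) ∨ ¬K(h) ∨ ¬K(f))
The quantifier ∀f sits under an odd number of negations, so it flips to ∃f.

existential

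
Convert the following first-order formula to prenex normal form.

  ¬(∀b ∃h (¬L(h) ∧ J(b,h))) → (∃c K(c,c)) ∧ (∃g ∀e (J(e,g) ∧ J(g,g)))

First replace A → B with ¬A ∨ B.
  ¬¬(∀b ∃h (¬L(h) ∧ J(b,h))) ∨ (∃c K(c,c)) ∧ (∃g ∀e (J(e,g) ∧ J(g,g)))
Push ¬ through the quantifiers and connectives to reach negation normal form:
  (∀b ∃h (¬L(h) ∧ J(b,h))) ∨ (∃c K(c,c)) ∧ (∃g ∀e (J(e,g) ∧ J(g,g)))
All bound variables are already distinct, so no renaming is needed.
Finally move all quantifiers to the prefix:
  ∀b ∃h ∃c ∃g ∀e (¬L(h) ∧ J(b,h) ∨ K(c,c) ∧ J(e,g) ∧ J(g,g))

∀b ∃h ∃c ∃g ∀e (¬L(h) ∧ J(b,h) ∨ K(c,c) ∧ J(e,g) ∧ J(g,g))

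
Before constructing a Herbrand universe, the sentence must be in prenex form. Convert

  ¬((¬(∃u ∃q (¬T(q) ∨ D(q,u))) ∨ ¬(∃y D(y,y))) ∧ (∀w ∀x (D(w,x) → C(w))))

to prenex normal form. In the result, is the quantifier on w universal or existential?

existential

Rewrite implications/biconditionals: A → B as ¬A ∨ B.
  ¬((¬(∃u ∃q (¬T(q) ∨ D(q,u))) ∨ ¬(∃y D(y,y))) ∧ (∀w ∀x (¬D(w,x) ∨ C(w))))
Move each ¬ inward, flipping quantifiers it crosses:
  (∃u ∃q (¬T(q) ∨ D(q,u))) ∧ (∃y D(y,y)) ∨ (∃w ∃x (D(w,x) ∧ ¬C(w)))
All bound variables are already distinct, so no renaming is needed.
Extract every quantifier outward, since the variables are now distinct and don't occur free across branches:
  ∃u ∃q ∃y ∃w ∃x ((¬T(q) ∨ D(q,u)) ∧ D(y,y) ∨ D(w,x) ∧ ¬C(w))
The quantifier ∀w sits under an odd number of negations (counting the antecedent side of each →), so it flips to ∃w.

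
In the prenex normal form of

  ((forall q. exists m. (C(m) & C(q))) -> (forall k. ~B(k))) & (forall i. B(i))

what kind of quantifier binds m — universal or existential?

universal

First replace A → B with ¬A ∨ B.
  (~(forall q. exists m. (C(m) & C(q))) | (forall k. ~B(k))) & (forall i. B(i))
Move each ¬ inward, flipping quantifiers it crosses:
  ((exists q. forall m. (~C(m) | ~C(q))) | (forall k. ~B(k))) & (forall i. B(i))
All bound variables are already distinct, so no renaming is needed.
Extract every quantifier outward, since the variables are now distinct and don't occur free across branches:
  exists q. forall m. forall k. forall i. ((~C(m) | ~C(q) | ~B(k)) & B(i))
The quantifier exists m sits under an odd number of negations (counting the antecedent side of each →), so it flips to forall m.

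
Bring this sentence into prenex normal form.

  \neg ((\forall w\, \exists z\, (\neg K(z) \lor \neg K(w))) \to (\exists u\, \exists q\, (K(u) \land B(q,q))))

Eliminate → and ↔ using ¬ and ∨.
  \neg (\neg (\forall w\, \exists z\, (\neg K(z) \lor \neg K(w))) \lor (\exists u\, \exists q\, (K(u) \land B(q,q))))
Push ¬ through the quantifiers and connectives to reach negation normal form:
  (\forall w\, \exists z\, (\neg K(z) \lor \neg K(w))) \land (\forall u\, \forall q\, (\neg K(u) \lor \neg B(q,q)))
All bound variables are already distinct, so no renaming is needed.
Extract every quantifier outward, since the variables are now distinct and don't occur free across branches:
  \forall w\, \exists z\, \forall u\, \forall q\, ((\neg K(z) \lor \neg K(w)) \land (\neg K(u) \lor \neg B(q,q)))

\forall w\, \exists z\, \forall u\, \forall q\, ((\neg K(z) \lor \neg K(w)) \land (\neg K(u) \lor \neg B(q,q)))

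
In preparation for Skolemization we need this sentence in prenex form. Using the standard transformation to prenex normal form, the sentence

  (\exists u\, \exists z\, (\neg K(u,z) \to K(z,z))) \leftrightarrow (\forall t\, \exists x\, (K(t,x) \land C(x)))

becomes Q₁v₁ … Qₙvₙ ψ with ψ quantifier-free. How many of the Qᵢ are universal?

4

Eliminate → and ↔ using ¬ and ∨; A ↔ B as (¬A ∨ B) ∧ (¬B ∨ A).
  (\neg (\exists u\, \exists z\, (\neg \neg K(u,z) \lor K(z,z))) \lor (\forall t\, \exists x\, (K(t,x) \land C(x)))) \land (\neg (\forall t\, \exists x\, (K(t,x) \land C(x))) \lor (\exists u\, \exists z\, (\neg \neg K(u,z) \lor K(z,z))))
Drive negations inward (¬∀x A ≡ ∃x ¬A, ¬∃x A ≡ ∀x ¬A, De Morgan for ∧/∨):
  ((\forall u\, \forall z\, (\neg K(u,z) \land \neg K(z,z))) \lor (\forall t\, \exists x\, (K(t,x) \land C(x)))) \land ((\exists t\, \forall x\, (\neg K(t,x) \lor \neg C(x))) \lor (\exists u\, \exists z\, (K(u,z) \lor K(z,z))))
Rename bound variables to avoid capture: t↦p, x↦v, u↦s, z↦a.
  ((\forall u\, \forall z\, (\neg K(u,z) \land \neg K(z,z))) \lor (\forall t\, \exists x\, (K(t,x) \land C(x)))) \land ((\exists p\, \forall v\, (\neg K(p,v) \lor \neg C(v))) \lor (\exists s\, \exists a\, (K(s,a) \lor K(a,a))))
Extract every quantifier outward, since the variables are now distinct and don't occur free across branches:
  \forall u\, \forall z\, \forall t\, \exists x\, \exists p\, \forall v\, \exists s\, \exists a\, ((\neg K(u,z) \land \neg K(z,z) \lor K(t,x) \land C(x)) \land (\neg K(p,v) \lor \neg C(v) \lor K(s,a) \lor K(a,a)))
The prefix is \forall u \forall z \forall t \exists x \exists p \forall v \exists s \exists a: 4 universal, 4 existential.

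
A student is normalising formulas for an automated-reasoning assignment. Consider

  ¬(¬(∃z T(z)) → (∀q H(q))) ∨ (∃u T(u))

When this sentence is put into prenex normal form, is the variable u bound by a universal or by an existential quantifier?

existential

Rewrite implications/biconditionals: A → B as ¬A ∨ B.
  ¬(¬¬(∃z T(z)) ∨ (∀q H(q))) ∨ (∃u T(u))
Push ¬ through the quantifiers and connectives to reach negation normal form:
  (∀z ¬T(z)) ∧ (∃q ¬H(q)) ∨ (∃u T(u))
All bound variables are already distinct, so no renaming is needed.
Extract every quantifier outward, since the variables are now distinct and don't occur free across branches:
  ∀z ∃q ∃u (¬T(z) ∧ ¬H(q) ∨ T(u))
The quantifier ∃u sits under an even number of negations (counting the antecedent side of each →), so it remains existential.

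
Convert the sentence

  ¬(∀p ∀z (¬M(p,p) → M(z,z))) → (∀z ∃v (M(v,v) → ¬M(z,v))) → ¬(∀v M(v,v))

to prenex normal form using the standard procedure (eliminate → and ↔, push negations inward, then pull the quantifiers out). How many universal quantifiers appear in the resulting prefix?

First replace A → B with ¬A ∨ B.
  ¬¬(∀p ∀z (¬¬M(p,p) ∨ M(z,z))) ∨ ¬(∀z ∃v (¬M(v,v) ∨ ¬M(z,v))) ∨ ¬(∀v M(v,v))
Push ¬ through the quantifiers and connectives to reach negation normal form:
  (∀p ∀z (M(p,p) ∨ M(z,z))) ∨ (∃z ∀v (M(v,v) ∧ M(z,v))) ∨ (∃v ¬M(v,v))
Give each quantifier a distinct variable: z↦u1, v↦w.
  (∀p ∀z (M(p,p) ∨ M(z,z))) ∨ (∃u1 ∀v (M(v,v) ∧ M(u1,v))) ∨ (∃w ¬M(w,w))
Extract every quantifier outward, since the variables are now distinct and don't occur free across branches:
  ∀p ∀z ∃u1 ∀v ∃w (M(p,p) ∨ M(z,z) ∨ M(v,v) ∧ M(u1,v) ∨ ¬M(w,w))
The prefix is ∀p ∀z ∃u1 ∀v ∃w: 3 universal, 2 existential.

3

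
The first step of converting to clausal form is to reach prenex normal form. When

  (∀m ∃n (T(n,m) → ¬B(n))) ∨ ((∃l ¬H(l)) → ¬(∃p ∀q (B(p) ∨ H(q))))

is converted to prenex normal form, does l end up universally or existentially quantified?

universal

Eliminate → and ↔ using ¬ and ∨.
  (∀m ∃n (¬T(n,m) ∨ ¬B(n))) ∨ ¬(∃l ¬H(l)) ∨ ¬(∃p ∀q (B(p) ∨ H(q)))
Drive negations inward (¬∀x A ≡ ∃x ¬A, ¬∃x A ≡ ∀x ¬A, De Morgan for ∧/∨):
  (∀m ∃n (¬T(n,m) ∨ ¬B(n))) ∨ (∀l H(l)) ∨ (∀p ∃q (¬B(p) ∧ ¬H(q)))
All bound variables are already distinct, so no renaming is needed.
Finally move all quantifiers to the prefix:
  ∀m ∃n ∀l ∀p ∃q (¬T(n,m) ∨ ¬B(n) ∨ H(l) ∨ ¬B(p) ∧ ¬H(q))
The quantifier ∃l sits under an odd number of negations (counting the antecedent side of each →), so it flips to ∀l.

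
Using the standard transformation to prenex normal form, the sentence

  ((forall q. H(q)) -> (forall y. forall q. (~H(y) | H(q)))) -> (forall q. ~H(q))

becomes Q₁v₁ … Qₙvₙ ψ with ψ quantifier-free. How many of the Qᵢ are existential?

Eliminate → and ↔ using ¬ and ∨.
  ~(~(forall q. H(q)) | (forall y. forall q. (~H(y) | H(q)))) | (forall q. ~H(q))
Push ¬ through the quantifiers and connectives to reach negation normal form:
  (forall q. H(q)) & (exists y. exists q. (H(y) & ~H(q))) | (forall q. ~H(q))
Rename bound variables to avoid capture: q↦x1, q↦c.
  (forall q. H(q)) & (exists y. exists x1. (H(y) & ~H(x1))) | (forall c. ~H(c))
Finally move all quantifiers to the prefix:
  forall q. exists y. exists x1. forall c. (H(q) & H(y) & ~H(x1) | ~H(c))
The prefix is forall q exists y exists x1 forall c: 2 universal, 2 existential.

2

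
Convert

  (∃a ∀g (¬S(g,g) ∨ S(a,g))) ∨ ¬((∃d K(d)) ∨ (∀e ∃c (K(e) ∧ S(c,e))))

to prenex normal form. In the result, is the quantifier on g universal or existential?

Move each ¬ inward, flipping quantifiers it crosses:
  (∃a ∀g (¬S(g,g) ∨ S(a,g))) ∨ (∀d ¬K(d)) ∧ (∃e ∀c (¬K(e) ∨ ¬S(c,e)))
Finally move all quantifiers to the prefix:
  ∃a ∀g ∀d ∃e ∀c (¬S(g,g) ∨ S(a,g) ∨ ¬K(d) ∧ (¬K(e) ∨ ¬S(c,e)))
The quantifier ∀g sits under an even number of negations, so it remains universal.

universal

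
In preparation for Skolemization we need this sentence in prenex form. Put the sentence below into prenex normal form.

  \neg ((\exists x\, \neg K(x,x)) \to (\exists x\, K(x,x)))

First replace A → B with ¬A ∨ B.
  \neg (\neg (\exists x\, \neg K(x,x)) \lor (\exists x\, K(x,x)))
Move each ¬ inward, flipping quantifiers it crosses:
  (\exists x\, \neg K(x,x)) \land (\forall x\, \neg K(x,x))
Give each quantifier a distinct variable: x↦y1.
  (\exists x\, \neg K(x,x)) \land (\forall y1\, \neg K(y1,y1))
Pull the quantifiers to the front (each side's bound variable is not free in the other side):
  \exists x\, \forall y1\, (\neg K(x,x) \land \neg K(y1,y1))

\exists x\, \forall y1\, (\neg K(x,x) \land \neg K(y1,y1))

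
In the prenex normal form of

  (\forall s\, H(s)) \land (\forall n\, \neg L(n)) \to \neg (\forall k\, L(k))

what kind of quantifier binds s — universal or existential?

Rewrite implications/biconditionals: A → B as ¬A ∨ B.
  \neg ((\forall s\, H(s)) \land (\forall n\, \neg L(n))) \lor \neg (\forall k\, L(k))
Move each ¬ inward, flipping quantifiers it crosses:
  (\exists s\, \neg H(s)) \lor (\exists n\, L(n)) \lor (\exists k\, \neg L(k))
All bound variables are already distinct, so no renaming is needed.
Pull the quantifiers to the front (each side's bound variable is not free in the other side):
  \exists s\, \exists n\, \exists k\, (\neg H(s) \lor L(n) \lor \neg L(k))
The quantifier \forall s sits under an odd number of negations (counting the antecedent side of each →), so it flips to \exists s.

existential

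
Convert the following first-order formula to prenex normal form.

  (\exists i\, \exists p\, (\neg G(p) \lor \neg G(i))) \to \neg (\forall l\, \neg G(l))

Rewrite implications/biconditionals: A → B as ¬A ∨ B.
  \neg (\exists i\, \exists p\, (\neg G(p) \lor \neg G(i))) \lor \neg (\forall l\, \neg G(l))
Drive negations inward (¬∀x A ≡ ∃x ¬A, ¬∃x A ≡ ∀x ¬A, De Morgan for ∧/∨):
  (\forall i\, \forall p\, (G(p) \land G(i))) \lor (\exists l\, G(l))
Finally move all quantifiers to the prefix:
  \forall i\, \forall p\, \exists l\, (G(p) \land G(i) \lor G(l))

\forall i\, \forall p\, \exists l\, (G(p) \land G(i) \lor G(l))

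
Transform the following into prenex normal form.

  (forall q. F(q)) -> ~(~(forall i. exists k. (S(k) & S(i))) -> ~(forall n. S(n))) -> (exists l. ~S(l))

First replace A → B with ¬A ∨ B.
  ~(forall q. F(q)) | ~~(~~(forall i. exists k. (S(k) & S(i))) | ~(forall n. S(n))) | (exists l. ~S(l))
Push ¬ through the quantifiers and connectives to reach negation normal form:
  (exists q. ~F(q)) | (forall i. exists k. (S(k) & S(i))) | (exists n. ~S(n)) | (exists l. ~S(l))
All bound variables are already distinct, so no renaming is needed.
Finally move all quantifiers to the prefix:
  exists q. forall i. exists k. exists n. exists l. (~F(q) | S(k) & S(i) | ~S(n) | ~S(l))

exists q. forall i. exists k. exists n. exists l. (~F(q) | S(k) & S(i) | ~S(n) | ~S(l))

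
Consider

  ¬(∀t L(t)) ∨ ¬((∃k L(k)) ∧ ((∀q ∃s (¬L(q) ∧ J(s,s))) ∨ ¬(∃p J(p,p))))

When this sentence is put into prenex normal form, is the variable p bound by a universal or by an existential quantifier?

existential

Move each ¬ inward, flipping quantifiers it crosses:
  (∃t ¬L(t)) ∨ (∀k ¬L(k)) ∨ (∃q ∀s (L(q) ∨ ¬J(s,s))) ∧ (∃p J(p,p))
Finally move all quantifiers to the prefix:
  ∃t ∀k ∃q ∀s ∃p (¬L(t) ∨ ¬L(k) ∨ (L(q) ∨ ¬J(s,s)) ∧ J(p,p))
The quantifier ∃p sits under an even number of negations, so it remains existential.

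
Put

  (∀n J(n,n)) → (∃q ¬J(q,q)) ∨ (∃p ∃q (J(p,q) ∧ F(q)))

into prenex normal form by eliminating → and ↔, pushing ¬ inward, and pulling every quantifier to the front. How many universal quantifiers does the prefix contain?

Eliminate → and ↔ using ¬ and ∨.
  ¬(∀n J(n,n)) ∨ (∃q ¬J(q,q)) ∨ (∃p ∃q (J(p,q) ∧ F(q)))
Push ¬ through the quantifiers and connectives to reach negation normal form:
  (∃n ¬J(n,n)) ∨ (∃q ¬J(q,q)) ∨ (∃p ∃q (J(p,q) ∧ F(q)))
Give each quantifier a distinct variable: q↦v1.
  (∃n ¬J(n,n)) ∨ (∃q ¬J(q,q)) ∨ (∃p ∃v1 (J(p,v1) ∧ F(v1)))
Pull the quantifiers to the front (each side's bound variable is not free in the other side):
  ∃n ∃q ∃p ∃v1 (¬J(n,n) ∨ ¬J(q,q) ∨ J(p,v1) ∧ F(v1))
The prefix is ∃n ∃q ∃p ∃v1: 0 universal, 4 existential.

0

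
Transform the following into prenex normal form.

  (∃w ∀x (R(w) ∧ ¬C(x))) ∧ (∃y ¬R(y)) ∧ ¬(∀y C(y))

∃w ∀x ∃y ∃z1 (R(w) ∧ ¬C(x) ∧ ¬R(y) ∧ ¬C(z1))

Push ¬ through the quantifiers and connectives to reach negation normal form:
  (∃w ∀x (R(w) ∧ ¬C(x))) ∧ (∃y ¬R(y)) ∧ (∃y ¬C(y))
Standardize variables apart so no two quantifiers bind the same name: y↦z1.
  (∃w ∀x (R(w) ∧ ¬C(x))) ∧ (∃y ¬R(y)) ∧ (∃z1 ¬C(z1))
Pull the quantifiers to the front (each side's bound variable is not free in the other side):
  ∃w ∀x ∃y ∃z1 (R(w) ∧ ¬C(x) ∧ ¬R(y) ∧ ¬C(z1))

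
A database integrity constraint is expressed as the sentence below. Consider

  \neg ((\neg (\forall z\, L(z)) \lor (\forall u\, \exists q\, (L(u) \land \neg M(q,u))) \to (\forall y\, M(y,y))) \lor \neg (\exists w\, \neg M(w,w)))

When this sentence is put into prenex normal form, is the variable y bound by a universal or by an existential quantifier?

Rewrite implications/biconditionals: A → B as ¬A ∨ B.
  \neg (\neg (\neg (\forall z\, L(z)) \lor (\forall u\, \exists q\, (L(u) \land \neg M(q,u)))) \lor (\forall y\, M(y,y)) \lor \neg (\exists w\, \neg M(w,w)))
Move each ¬ inward, flipping quantifiers it crosses:
  ((\exists z\, \neg L(z)) \lor (\forall u\, \exists q\, (L(u) \land \neg M(q,u)))) \land (\exists y\, \neg M(y,y)) \land (\exists w\, \neg M(w,w))
Pull the quantifiers to the front (each side's bound variable is not free in the other side):
  \exists z\, \forall u\, \exists q\, \exists y\, \exists w\, ((\neg L(z) \lor L(u) \land \neg M(q,u)) \land \neg M(y,y) \land \neg M(w,w))
The quantifier \forall y sits under an odd number of negations (counting the antecedent side of each →), so it flips to \exists y.

existential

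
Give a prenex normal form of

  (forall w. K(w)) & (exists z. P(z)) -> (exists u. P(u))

Eliminate → and ↔ using ¬ and ∨.
  ~((forall w. K(w)) & (exists z. P(z))) | (exists u. P(u))
Drive negations inward (¬∀x A ≡ ∃x ¬A, ¬∃x A ≡ ∀x ¬A, De Morgan for ∧/∨):
  (exists w. ~K(w)) | (forall z. ~P(z)) | (exists u. P(u))
All bound variables are already distinct, so no renaming is needed.
Pull the quantifiers to the front (each side's bound variable is not free in the other side):
  exists w. forall z. exists u. (~K(w) | ~P(z) | P(u))

exists w. forall z. exists u. (~K(w) | ~P(z) | P(u))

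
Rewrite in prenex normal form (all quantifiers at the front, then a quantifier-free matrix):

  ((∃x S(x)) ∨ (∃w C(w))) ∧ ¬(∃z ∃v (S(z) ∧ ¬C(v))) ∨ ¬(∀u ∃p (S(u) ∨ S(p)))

Drive negations inward (¬∀x A ≡ ∃x ¬A, ¬∃x A ≡ ∀x ¬A, De Morgan for ∧/∨):
  ((∃x S(x)) ∨ (∃w C(w))) ∧ (∀z ∀v (¬S(z) ∨ C(v))) ∨ (∃u ∀p (¬S(u) ∧ ¬S(p)))
All bound variables are already distinct, so no renaming is needed.
Finally move all quantifiers to the prefix:
  ∃x ∃w ∀z ∀v ∃u ∀p ((S(x) ∨ C(w)) ∧ (¬S(z) ∨ C(v)) ∨ ¬S(u) ∧ ¬S(p))

∃x ∃w ∀z ∀v ∃u ∀p ((S(x) ∨ C(w)) ∧ (¬S(z) ∨ C(v)) ∨ ¬S(u) ∧ ¬S(p))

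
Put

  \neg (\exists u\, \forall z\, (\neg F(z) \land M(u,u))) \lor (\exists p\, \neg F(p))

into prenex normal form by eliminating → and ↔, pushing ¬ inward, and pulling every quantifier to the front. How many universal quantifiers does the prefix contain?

Move each ¬ inward, flipping quantifiers it crosses:
  (\forall u\, \exists z\, (F(z) \lor \neg M(u,u))) \lor (\exists p\, \neg F(p))
All bound variables are already distinct, so no renaming is needed.
Extract every quantifier outward, since the variables are now distinct and don't occur free across branches:
  \forall u\, \exists z\, \exists p\, (F(z) \lor \neg M(u,u) \lor \neg F(p))
The prefix is \forall u \exists z \exists p: 1 universal, 2 existential.

1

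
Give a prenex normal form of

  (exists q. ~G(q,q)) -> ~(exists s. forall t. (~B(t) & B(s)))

forall q. forall s. exists t. (G(q,q) | B(t) | ~B(s))

Eliminate → and ↔ using ¬ and ∨.
  ~(exists q. ~G(q,q)) | ~(exists s. forall t. (~B(t) & B(s)))
Drive negations inward (¬∀x A ≡ ∃x ¬A, ¬∃x A ≡ ∀x ¬A, De Morgan for ∧/∨):
  (forall q. G(q,q)) | (forall s. exists t. (B(t) | ~B(s)))
All bound variables are already distinct, so no renaming is needed.
Pull the quantifiers to the front (each side's bound variable is not free in the other side):
  forall q. forall s. exists t. (G(q,q) | B(t) | ~B(s))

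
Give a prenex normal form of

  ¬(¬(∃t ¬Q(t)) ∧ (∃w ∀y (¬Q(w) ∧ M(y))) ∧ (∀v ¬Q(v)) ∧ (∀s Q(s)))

Drive negations inward (¬∀x A ≡ ∃x ¬A, ¬∃x A ≡ ∀x ¬A, De Morgan for ∧/∨):
  (∃t ¬Q(t)) ∨ (∀w ∃y (Q(w) ∨ ¬M(y))) ∨ (∃v Q(v)) ∨ (∃s ¬Q(s))
All bound variables are already distinct, so no renaming is needed.
Pull the quantifiers to the front (each side's bound variable is not free in the other side):
  ∃t ∀w ∃y ∃v ∃s (¬Q(t) ∨ Q(w) ∨ ¬M(y) ∨ Q(v) ∨ ¬Q(s))

∃t ∀w ∃y ∃v ∃s (¬Q(t) ∨ Q(w) ∨ ¬M(y) ∨ Q(v) ∨ ¬Q(s))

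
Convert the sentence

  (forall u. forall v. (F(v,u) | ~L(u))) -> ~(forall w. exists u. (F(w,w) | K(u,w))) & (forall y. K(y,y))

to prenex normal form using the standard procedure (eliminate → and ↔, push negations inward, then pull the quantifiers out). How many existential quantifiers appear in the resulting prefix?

First replace A → B with ¬A ∨ B.
  ~(forall u. forall v. (F(v,u) | ~L(u))) | ~(forall w. exists u. (F(w,w) | K(u,w))) & (forall y. K(y,y))
Move each ¬ inward, flipping quantifiers it crosses:
  (exists u. exists v. (~F(v,u) & L(u))) | (exists w. forall u. (~F(w,w) & ~K(u,w))) & (forall y. K(y,y))
Standardize variables apart so no two quantifiers bind the same name: u↦r.
  (exists u. exists v. (~F(v,u) & L(u))) | (exists w. forall r. (~F(w,w) & ~K(r,w))) & (forall y. K(y,y))
Finally move all quantifiers to the prefix:
  exists u. exists v. exists w. forall r. forall y. (~F(v,u) & L(u) | ~F(w,w) & ~K(r,w) & K(y,y))
The prefix is exists u exists v exists w forall r forall y: 2 universal, 3 existential.

3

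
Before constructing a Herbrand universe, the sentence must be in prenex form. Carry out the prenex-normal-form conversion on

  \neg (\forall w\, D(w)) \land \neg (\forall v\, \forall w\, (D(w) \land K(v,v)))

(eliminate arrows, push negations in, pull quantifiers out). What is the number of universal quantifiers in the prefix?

0

Move each ¬ inward, flipping quantifiers it crosses:
  (\exists w\, \neg D(w)) \land (\exists v\, \exists w\, (\neg D(w) \lor \neg K(v,v)))
Standardize variables apart so no two quantifiers bind the same name: w↦w1.
  (\exists w\, \neg D(w)) \land (\exists v\, \exists w1\, (\neg D(w1) \lor \neg K(v,v)))
Finally move all quantifiers to the prefix:
  \exists w\, \exists v\, \exists w1\, (\neg D(w) \land (\neg D(w1) \lor \neg K(v,v)))
The prefix is \exists w \exists v \exists w1: 0 universal, 3 existential.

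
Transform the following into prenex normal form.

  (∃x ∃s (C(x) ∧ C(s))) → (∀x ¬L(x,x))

∀x ∀s ∀b (¬C(x) ∨ ¬C(s) ∨ ¬L(b,b))

Eliminate → and ↔ using ¬ and ∨.
  ¬(∃x ∃s (C(x) ∧ C(s))) ∨ (∀x ¬L(x,x))
Drive negations inward (¬∀x A ≡ ∃x ¬A, ¬∃x A ≡ ∀x ¬A, De Morgan for ∧/∨):
  (∀x ∀s (¬C(x) ∨ ¬C(s))) ∨ (∀x ¬L(x,x))
Standardize variables apart so no two quantifiers bind the same name: x↦b.
  (∀x ∀s (¬C(x) ∨ ¬C(s))) ∨ (∀b ¬L(b,b))
Extract every quantifier outward, since the variables are now distinct and don't occur free across branches:
  ∀x ∀s ∀b (¬C(x) ∨ ¬C(s) ∨ ¬L(b,b))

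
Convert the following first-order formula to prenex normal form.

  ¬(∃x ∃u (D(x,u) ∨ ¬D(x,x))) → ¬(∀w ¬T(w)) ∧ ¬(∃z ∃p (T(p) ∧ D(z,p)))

Eliminate → and ↔ using ¬ and ∨.
  ¬¬(∃x ∃u (D(x,u) ∨ ¬D(x,x))) ∨ ¬(∀w ¬T(w)) ∧ ¬(∃z ∃p (T(p) ∧ D(z,p)))
Drive negations inward (¬∀x A ≡ ∃x ¬A, ¬∃x A ≡ ∀x ¬A, De Morgan for ∧/∨):
  (∃x ∃u (D(x,u) ∨ ¬D(x,x))) ∨ (∃w T(w)) ∧ (∀z ∀p (¬T(p) ∨ ¬D(z,p)))
Extract every quantifier outward, since the variables are now distinct and don't occur free across branches:
  ∃x ∃u ∃w ∀z ∀p (D(x,u) ∨ ¬D(x,x) ∨ T(w) ∧ (¬T(p) ∨ ¬D(z,p)))

∃x ∃u ∃w ∀z ∀p (D(x,u) ∨ ¬D(x,x) ∨ T(w) ∧ (¬T(p) ∨ ¬D(z,p)))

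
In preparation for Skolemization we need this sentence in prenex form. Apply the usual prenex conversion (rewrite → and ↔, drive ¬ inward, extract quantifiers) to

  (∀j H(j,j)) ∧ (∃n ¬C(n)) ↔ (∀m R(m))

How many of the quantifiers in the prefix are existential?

3

Eliminate → and ↔ using ¬ and ∨; A ↔ B as (¬A ∨ B) ∧ (¬B ∨ A).
  (¬((∀j H(j,j)) ∧ (∃n ¬C(n))) ∨ (∀m R(m))) ∧ (¬(∀m R(m)) ∨ (∀j H(j,j)) ∧ (∃n ¬C(n)))
Push ¬ through the quantifiers and connectives to reach negation normal form:
  ((∃j ¬H(j,j)) ∨ (∀n C(n)) ∨ (∀m R(m))) ∧ ((∃m ¬R(m)) ∨ (∀j H(j,j)) ∧ (∃n ¬C(n)))
Give each quantifier a distinct variable: m↦u1, j↦r, n↦z1.
  ((∃j ¬H(j,j)) ∨ (∀n C(n)) ∨ (∀m R(m))) ∧ ((∃u1 ¬R(u1)) ∨ (∀r H(r,r)) ∧ (∃z1 ¬C(z1)))
Finally move all quantifiers to the prefix:
  ∃j ∀n ∀m ∃u1 ∀r ∃z1 ((¬H(j,j) ∨ C(n) ∨ R(m)) ∧ (¬R(u1) ∨ H(r,r) ∧ ¬C(z1)))
The prefix is ∃j ∀n ∀m ∃u1 ∀r ∃z1: 3 universal, 3 existential.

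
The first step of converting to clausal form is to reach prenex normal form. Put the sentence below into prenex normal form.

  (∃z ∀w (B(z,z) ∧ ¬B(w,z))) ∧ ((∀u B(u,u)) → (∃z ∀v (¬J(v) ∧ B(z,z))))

Eliminate → and ↔ using ¬ and ∨.
  (∃z ∀w (B(z,z) ∧ ¬B(w,z))) ∧ (¬(∀u B(u,u)) ∨ (∃z ∀v (¬J(v) ∧ B(z,z))))
Move each ¬ inward, flipping quantifiers it crosses:
  (∃z ∀w (B(z,z) ∧ ¬B(w,z))) ∧ ((∃u ¬B(u,u)) ∨ (∃z ∀v (¬J(v) ∧ B(z,z))))
Give each quantifier a distinct variable: z↦q.
  (∃z ∀w (B(z,z) ∧ ¬B(w,z))) ∧ ((∃u ¬B(u,u)) ∨ (∃q ∀v (¬J(v) ∧ B(q,q))))
Finally move all quantifiers to the prefix:
  ∃z ∀w ∃u ∃q ∀v (B(z,z) ∧ ¬B(w,z) ∧ (¬B(u,u) ∨ ¬J(v) ∧ B(q,q)))

∃z ∀w ∃u ∃q ∀v (B(z,z) ∧ ¬B(w,z) ∧ (¬B(u,u) ∨ ¬J(v) ∧ B(q,q)))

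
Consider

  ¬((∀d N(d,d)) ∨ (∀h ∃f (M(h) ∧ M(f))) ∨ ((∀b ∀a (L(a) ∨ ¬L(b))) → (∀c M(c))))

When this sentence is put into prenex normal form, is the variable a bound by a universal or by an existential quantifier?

Rewrite implications/biconditionals: A → B as ¬A ∨ B.
  ¬((∀d N(d,d)) ∨ (∀h ∃f (M(h) ∧ M(f))) ∨ ¬(∀b ∀a (L(a) ∨ ¬L(b))) ∨ (∀c M(c)))
Move each ¬ inward, flipping quantifiers it crosses:
  (∃d ¬N(d,d)) ∧ (∃h ∀f (¬M(h) ∨ ¬M(f))) ∧ (∀b ∀a (L(a) ∨ ¬L(b))) ∧ (∃c ¬M(c))
All bound variables are already distinct, so no renaming is needed.
Extract every quantifier outward, since the variables are now distinct and don't occur free across branches:
  ∃d ∃h ∀f ∀b ∀a ∃c (¬N(d,d) ∧ (¬M(h) ∨ ¬M(f)) ∧ (L(a) ∨ ¬L(b)) ∧ ¬M(c))
The quantifier ∀a sits under an even number of negations (counting the antecedent side of each →), so it remains universal.

universal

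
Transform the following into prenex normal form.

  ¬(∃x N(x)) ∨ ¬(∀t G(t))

∀x ∃t (¬N(x) ∨ ¬G(t))

Push ¬ through the quantifiers and connectives to reach negation normal form:
  (∀x ¬N(x)) ∨ (∃t ¬G(t))
Pull the quantifiers to the front (each side's bound variable is not free in the other side):
  ∀x ∃t (¬N(x) ∨ ¬G(t))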